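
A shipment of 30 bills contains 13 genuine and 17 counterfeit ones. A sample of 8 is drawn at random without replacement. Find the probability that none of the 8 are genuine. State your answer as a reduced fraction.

374/90045

There are C(30,8) = 5852925 possible selections.
Selections with no genuine (all counterfeit): C(17,8) = 24310.
Probability = 24310/5852925 = 374/90045.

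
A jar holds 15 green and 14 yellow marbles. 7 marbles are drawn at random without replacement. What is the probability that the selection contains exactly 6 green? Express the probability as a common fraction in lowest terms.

There are C(29,7) = 1560780 ways to choose 7 from 29.
Selections with exactly 6 green: choose 6 of the 15 green and 1 of the 14 yellow, C(15,6)·C(14,1) = 5005·14 = 70070.
Probability = 70070/1560780 = 539/12006.

539/12006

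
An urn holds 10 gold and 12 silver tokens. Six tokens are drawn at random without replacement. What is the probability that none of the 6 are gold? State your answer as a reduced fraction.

There are C(22,6) = 74613 possible selections.
Selections with no gold (all silver): C(12,6) = 924.
Probability = 924/74613 = 4/323.

4/323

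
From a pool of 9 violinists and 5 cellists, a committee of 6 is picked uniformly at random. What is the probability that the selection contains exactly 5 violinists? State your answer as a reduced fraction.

30/143

The sample space is all 6-subsets of the 14: C(14,6) = 3003.
Selections with exactly 5 violinists: choose 5 of the 9 violinists and 1 of the 5 cellists, C(9,5)·C(5,1) = 126·5 = 630.
Probability = 630/3003 = 30/143.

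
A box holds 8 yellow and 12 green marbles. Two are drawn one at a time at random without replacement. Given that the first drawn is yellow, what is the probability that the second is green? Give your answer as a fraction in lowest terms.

After removing one yellow, 19 remain: 7 yellow and 12 green.
So the probability the next is green is 12/19.

12/19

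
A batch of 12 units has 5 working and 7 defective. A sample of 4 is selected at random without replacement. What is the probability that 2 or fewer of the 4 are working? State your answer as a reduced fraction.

28/33

There are C(12,4) = 495 ways to choose the 4.
Count the complement (more than 2 working): C(5,3)·C(7,1) + C(5,4)·C(7,0) = 70 + 5 = 75.
Probability = 1 − 75/495 = 420/495 = 28/33.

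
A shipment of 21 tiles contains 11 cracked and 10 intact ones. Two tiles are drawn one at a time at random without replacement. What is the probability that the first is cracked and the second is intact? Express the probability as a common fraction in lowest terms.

11/42

Multiply the conditional probabilities at each draw: 11/21 · 10/20 = 110/420 = 11/42.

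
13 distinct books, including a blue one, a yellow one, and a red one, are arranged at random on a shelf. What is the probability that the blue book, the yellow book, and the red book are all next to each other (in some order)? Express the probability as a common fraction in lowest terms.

1/26

There are 13! = 6227020800 arrangements.
Treat the three as one block: 11! placements × 3! orders within the block = 39916800·6 = 239500800.
Probability = 239500800/6227020800 = 1/26.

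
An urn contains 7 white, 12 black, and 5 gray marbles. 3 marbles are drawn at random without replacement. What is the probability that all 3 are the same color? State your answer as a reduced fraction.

265/2024

There are C(24,3) = 2024 ways to draw 3 marbles.
All same color: C(7,3) + C(12,3) + C(5,3) = 35 + 220 + 10 = 265.
Probability = 265/2024.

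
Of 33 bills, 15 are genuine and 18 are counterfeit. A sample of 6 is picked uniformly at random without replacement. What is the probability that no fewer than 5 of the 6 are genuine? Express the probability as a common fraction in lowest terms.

767/14384

Total selections: C(33,6) = 1107568.
Favorable selections (no fewer than 5 genuine): C(15,5)·C(18,1) + C(15,6)·C(18,0) = 54054 + 5005 = 59059.
Probability = 59059/1107568 = 767/14384.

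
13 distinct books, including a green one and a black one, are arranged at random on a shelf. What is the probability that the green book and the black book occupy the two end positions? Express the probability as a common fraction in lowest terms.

1/78

There are 13! = 6227020800 arrangements.
Place the green book and the black book at the ends in 2 ways, arrange the remaining 11 in 11! = 39916800 ways: 2·39916800 = 79833600.
Probability = 79833600/6227020800 = 1/78.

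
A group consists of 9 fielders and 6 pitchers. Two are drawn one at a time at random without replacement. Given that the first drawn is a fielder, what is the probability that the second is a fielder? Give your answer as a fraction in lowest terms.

4/7

After removing one fielder, 14 remain: 8 fielders and 6 pitchers.
So the probability the next is a fielder is 8/14 = 4/7.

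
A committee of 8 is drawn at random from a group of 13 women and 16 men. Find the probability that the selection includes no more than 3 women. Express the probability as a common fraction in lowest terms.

14234/30015

Total selections: C(29,8) = 4292145.
Favorable selections (no more than 3 women): C(13,0)·C(16,8) + C(13,1)·C(16,7) + C(13,2)·C(16,6) + C(13,3)·C(16,5) = 12870 + 148720 + 624624 + 1249248 = 2035462.
Probability = 2035462/4292145 = 14234/30015.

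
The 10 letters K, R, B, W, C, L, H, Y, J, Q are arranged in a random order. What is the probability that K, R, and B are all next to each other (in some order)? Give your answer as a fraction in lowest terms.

1/15

There are 10! = 3628800 arrangements.
Treat the three as one block: 8! placements × 3! orders within the block = 40320·6 = 241920.
Probability = 241920/3628800 = 1/15.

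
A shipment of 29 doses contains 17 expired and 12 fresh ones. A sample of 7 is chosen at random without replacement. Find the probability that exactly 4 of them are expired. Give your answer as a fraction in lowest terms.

The sample space is all 7-subsets of the 29: C(29,7) = 1560780.
Selections with exactly 4 expired: choose 4 of the 17 expired and 3 of the 12 fresh, C(17,4)·C(12,3) = 2380·220 = 523600.
Probability = 523600/1560780 = 26180/78039.

26180/78039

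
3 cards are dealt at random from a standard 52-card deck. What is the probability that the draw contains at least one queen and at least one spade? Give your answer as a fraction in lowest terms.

33/260

There are C(52,3) = 22100 possible draws.
By inclusion-exclusion on the complements, draws missing all queens or all spades: C(48,3) + C(39,3) − C(36,3) = 17296 + 9139 − 7140 = 19295.
So draws with at least one of each: 22100 − 19295 = 2805, probability 2805/22100 = 33/260.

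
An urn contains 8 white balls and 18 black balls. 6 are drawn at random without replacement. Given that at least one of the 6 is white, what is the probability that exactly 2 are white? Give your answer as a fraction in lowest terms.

6120/15119

Work in counts. Selections with at least one white: C(26,6) − C(18,6) = 230230 − 18564 = 211666.
Of those, selections where exactly 2 are white: C(8,2)·C(18,4) = 28·3060 = 85680.
Conditional probability = 85680/211666 = 6120/15119.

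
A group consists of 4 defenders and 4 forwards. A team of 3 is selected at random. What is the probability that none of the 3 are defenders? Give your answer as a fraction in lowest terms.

There are C(8,3) = 56 possible selections.
Selections with no defenders (all forwards): C(4,3) = 4.
Probability = 4/56 = 1/14.

1/14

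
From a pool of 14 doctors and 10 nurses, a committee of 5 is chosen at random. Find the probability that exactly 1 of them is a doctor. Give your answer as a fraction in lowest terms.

The sample space is all 5-subsets of the 24: C(24,5) = 42504.
Selections with exactly 1 doctor: choose 1 of the 14 doctors and 4 of the 10 nurses, C(14,1)·C(10,4) = 14·210 = 2940.
Probability = 2940/42504 = 35/506.

35/506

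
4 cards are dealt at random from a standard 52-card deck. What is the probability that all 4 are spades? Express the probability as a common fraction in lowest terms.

11/4165

There are C(52,4) = 270725 possible 4-card hands.
Hands that are all spades: C(13,4) = 715.
Probability = 715/270725 = 11/4165.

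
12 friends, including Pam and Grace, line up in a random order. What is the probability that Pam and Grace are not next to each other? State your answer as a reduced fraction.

There are 12! = 479001600 arrangements.
Arrangements with Pam and Grace adjacent: 2·11! = 79833600.
So not adjacent: 479001600 − 79833600 = 399168000, probability 399168000/479001600 = 5/6.

5/6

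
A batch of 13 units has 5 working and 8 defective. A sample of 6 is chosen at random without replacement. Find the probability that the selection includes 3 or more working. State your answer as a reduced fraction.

59/143

Total selections: C(13,6) = 1716.
Favorable selections (3 or more working): C(5,3)·C(8,3) + C(5,4)·C(8,2) + C(5,5)·C(8,1) = 560 + 140 + 8 = 708.
Probability = 708/1716 = 59/143.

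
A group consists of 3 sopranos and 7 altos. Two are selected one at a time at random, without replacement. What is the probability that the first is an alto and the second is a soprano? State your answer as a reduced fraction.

7/30

Multiply the conditional probabilities at each draw: 7/10 · 3/9 = 21/90 = 7/30.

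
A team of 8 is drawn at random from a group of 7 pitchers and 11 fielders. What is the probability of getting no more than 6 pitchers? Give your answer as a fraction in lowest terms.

3977/3978

Total selections: C(18,8) = 43758.
The complement is exactly 7 pitchers: C(7,7)·C(11,1) = 11.
Probability = 1 − 11/43758 = 43747/43758 = 3977/3978.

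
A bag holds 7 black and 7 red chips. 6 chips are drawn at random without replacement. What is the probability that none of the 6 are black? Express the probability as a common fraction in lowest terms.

1/429

There are C(14,6) = 3003 possible selections.
Selections with no black (all red): C(7,6) = 7.
Probability = 7/3003 = 1/429.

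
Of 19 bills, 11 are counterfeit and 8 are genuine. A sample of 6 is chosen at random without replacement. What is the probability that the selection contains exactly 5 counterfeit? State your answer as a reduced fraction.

44/323

The sample space is all 6-subsets of the 19: C(19,6) = 27132.
Selections with exactly 5 counterfeit: choose 5 of the 11 counterfeit and 1 of the 8 genuine, C(11,5)·C(8,1) = 462·8 = 3696.
Probability = 3696/27132 = 44/323.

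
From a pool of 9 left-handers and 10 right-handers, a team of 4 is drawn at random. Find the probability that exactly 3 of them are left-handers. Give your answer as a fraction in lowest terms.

70/323

There are C(19,4) = 3876 ways to choose 4 from 19.
Selections with exactly 3 left-handers: choose 3 of the 9 left-handers and 1 of the 10 right-handers, C(9,3)·C(10,1) = 84·10 = 840.
Probability = 840/3876 = 70/323.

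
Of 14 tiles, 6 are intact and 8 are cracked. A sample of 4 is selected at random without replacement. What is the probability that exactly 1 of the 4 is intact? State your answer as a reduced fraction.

The sample space is all 4-subsets of the 14: C(14,4) = 1001.
Selections with exactly 1 intact: choose 1 of the 6 intact and 3 of the 8 cracked, C(6,1)·C(8,3) = 6·56 = 336.
Probability = 336/1001 = 48/143.

48/143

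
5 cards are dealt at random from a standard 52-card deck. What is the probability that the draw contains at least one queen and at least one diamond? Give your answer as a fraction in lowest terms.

There are C(52,5) = 2598960 possible draws.
By inclusion-exclusion on the complements, draws missing all queens or all diamonds: C(48,5) + C(39,5) − C(36,5) = 1712304 + 575757 − 376992 = 1911069.
So draws with at least one of each: 2598960 − 1911069 = 687891, probability 687891/2598960 = 229297/866320.

229297/866320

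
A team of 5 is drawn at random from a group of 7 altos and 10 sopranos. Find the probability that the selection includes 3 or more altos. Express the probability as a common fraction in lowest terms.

139/442

Total selections: C(17,5) = 6188.
Favorable selections (3 or more altos): C(7,3)·C(10,2) + C(7,4)·C(10,1) + C(7,5)·C(10,0) = 1575 + 350 + 21 = 1946.
Probability = 1946/6188 = 139/442.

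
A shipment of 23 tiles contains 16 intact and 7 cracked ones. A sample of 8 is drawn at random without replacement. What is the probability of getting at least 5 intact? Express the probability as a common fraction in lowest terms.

206999/245157

Total selections: C(23,8) = 490314.
Favorable selections (at least 5 intact): C(16,5)·C(7,3) + C(16,6)·C(7,2) + C(16,7)·C(7,1) + C(16,8)·C(7,0) = 152880 + 168168 + 80080 + 12870 = 413998.
Probability = 413998/490314 = 206999/245157.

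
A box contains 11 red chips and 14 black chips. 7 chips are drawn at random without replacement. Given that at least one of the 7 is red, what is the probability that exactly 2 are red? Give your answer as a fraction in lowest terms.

Work in counts. Selections with at least one red: C(25,7) − C(14,7) = 480700 − 3432 = 477268.
Of those, selections where exactly 2 are red: C(11,2)·C(14,5) = 55·2002 = 110110.
Conditional probability = 110110/477268 = 5005/21694.

5005/21694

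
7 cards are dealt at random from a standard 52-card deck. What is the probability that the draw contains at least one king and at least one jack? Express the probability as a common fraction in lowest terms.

There are C(52,7) = 133784560 possible draws.
By inclusion-exclusion on the complements, draws missing all kings or all jacks: C(48,7) + C(48,7) − C(44,7) = 73629072 + 73629072 − 38320568 = 108937576.
So draws with at least one of each: 133784560 − 108937576 = 24846984, probability 24846984/133784560 = 3105873/16723070.

3105873/16723070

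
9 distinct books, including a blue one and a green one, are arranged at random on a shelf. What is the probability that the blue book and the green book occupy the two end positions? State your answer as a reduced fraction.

There are 9! = 362880 arrangements.
Place the blue book and the green book at the ends in 2 ways, arrange the remaining 7 in 7! = 5040 ways: 2·5040 = 10080.
Probability = 10080/362880 = 1/36.

1/36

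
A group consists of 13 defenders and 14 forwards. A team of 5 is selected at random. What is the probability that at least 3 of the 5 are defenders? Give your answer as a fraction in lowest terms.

319/690

There are C(27,5) = 80730 ways to choose the 5.
Favorable selections (at least 3 defenders): C(13,3)·C(14,2) + C(13,4)·C(14,1) + C(13,5)·C(14,0) = 26026 + 10010 + 1287 = 37323.
Probability = 37323/80730 = 319/690.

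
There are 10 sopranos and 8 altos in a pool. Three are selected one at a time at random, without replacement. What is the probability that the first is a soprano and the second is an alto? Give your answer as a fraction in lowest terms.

40/153

Multiply the conditional probabilities at each draw: 10/18 · 8/17 = 80/306 = 40/153.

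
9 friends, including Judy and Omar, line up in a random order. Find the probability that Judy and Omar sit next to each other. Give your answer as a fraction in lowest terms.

2/9

There are 9! = 362880 arrangements.
Treat Judy and Omar as a block: 8! arrangements of the blocks × 2 orders within the block = 2·40320 = 80640.
Probability = 80640/362880 = 2/9.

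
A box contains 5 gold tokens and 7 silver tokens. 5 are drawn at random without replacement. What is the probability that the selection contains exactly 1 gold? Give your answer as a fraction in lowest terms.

175/792

Total number of selections: C(12,5) = 792.
Selections with exactly 1 gold: choose 1 of the 5 gold and 4 of the 7 silver, C(5,1)·C(7,4) = 5·35 = 175.
Probability = 175/792.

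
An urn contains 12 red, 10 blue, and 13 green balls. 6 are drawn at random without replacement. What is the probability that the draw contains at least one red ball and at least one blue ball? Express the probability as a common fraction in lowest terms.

There are C(35,6) = 1623160 possible draws.
By inclusion-exclusion on the complements, draws missing all red or all blue: C(23,6) + C(25,6) − C(13,6) = 100947 + 177100 − 1716 = 276331.
So draws with at least one of each: 1623160 − 276331 = 1346829, probability 1346829/1623160 = 122439/147560.

122439/147560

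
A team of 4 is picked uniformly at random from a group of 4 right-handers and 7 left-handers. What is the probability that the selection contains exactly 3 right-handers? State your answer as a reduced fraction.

Total number of selections: C(11,4) = 330.
Selections with exactly 3 right-handers: choose 3 of the 4 right-handers and 1 of the 7 left-handers, C(4,3)·C(7,1) = 4·7 = 28.
Probability = 28/330 = 14/165.

14/165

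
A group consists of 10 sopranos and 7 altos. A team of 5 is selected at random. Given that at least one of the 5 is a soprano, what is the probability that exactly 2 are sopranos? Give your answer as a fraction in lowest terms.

Work in counts. Selections with at least one soprano: C(17,5) − C(7,5) = 6188 − 21 = 6167.
Of those, selections where exactly 2 are sopranos: C(10,2)·C(7,3) = 45·35 = 1575.
Conditional probability = 1575/6167 = 225/881.

225/881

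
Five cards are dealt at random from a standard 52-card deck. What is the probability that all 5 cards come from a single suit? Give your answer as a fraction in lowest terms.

There are C(52,5) = 2598960 possible 5-card hands.
Hands of one suit: 4 suits × C(13,5) = 4·1287 = 5148.
Probability = 5148/2598960 = 33/16660.

33/16660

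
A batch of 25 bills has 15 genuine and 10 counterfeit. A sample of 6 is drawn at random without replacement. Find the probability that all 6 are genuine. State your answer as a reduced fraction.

13/460

There are C(25,6) = 177100 possible selections.
Selections with all genuine: C(15,6) = 5005.
Probability = 5005/177100 = 13/460.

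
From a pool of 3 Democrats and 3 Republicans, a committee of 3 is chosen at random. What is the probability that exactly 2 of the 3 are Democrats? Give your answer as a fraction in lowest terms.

9/20

The sample space is all 3-subsets of the 6: C(6,3) = 20.
Selections with exactly 2 Democrats: choose 2 of the 3 Democrats and 1 of the 3 Republicans, C(3,2)·C(3,1) = 3·3 = 9.
Probability = 9/20.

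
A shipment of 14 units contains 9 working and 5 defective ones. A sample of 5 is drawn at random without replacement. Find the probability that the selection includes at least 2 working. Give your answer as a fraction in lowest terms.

Total selections: C(14,5) = 2002.
Count the complement (fewer than 2 working): C(9,0)·C(5,5) + C(9,1)·C(5,4) = 1 + 45 = 46.
Probability = 1 − 46/2002 = 1956/2002 = 978/1001.

978/1001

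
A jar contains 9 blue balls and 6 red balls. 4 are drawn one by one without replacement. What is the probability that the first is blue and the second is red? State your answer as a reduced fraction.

9/35

Multiply the conditional probabilities at each draw: 9/15 · 6/14 = 54/210 = 9/35.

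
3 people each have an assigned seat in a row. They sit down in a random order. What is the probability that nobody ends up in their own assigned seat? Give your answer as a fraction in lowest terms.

There are 3! = 6 seatings.
By inclusion-exclusion, seatings with no fixed points: C(3,0)·3! − C(3,1)·2! + C(3,2)·1! − C(3,3)·0! = 2.
Probability = 2/6 = 1/3.

1/3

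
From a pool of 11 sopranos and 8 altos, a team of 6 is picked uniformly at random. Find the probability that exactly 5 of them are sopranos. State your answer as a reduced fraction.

44/323

There are C(19,6) = 27132 ways to choose 6 from 19.
Selections with exactly 5 sopranos: choose 5 of the 11 sopranos and 1 of the 8 altos, C(11,5)·C(8,1) = 462·8 = 3696.
Probability = 3696/27132 = 44/323.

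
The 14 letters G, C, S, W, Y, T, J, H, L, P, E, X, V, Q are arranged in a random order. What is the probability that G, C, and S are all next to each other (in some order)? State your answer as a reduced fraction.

There are 14! = 87178291200 arrangements.
Treat the three as one block: 12! placements × 3! orders within the block = 479001600·6 = 2874009600.
Probability = 2874009600/87178291200 = 3/91.

3/91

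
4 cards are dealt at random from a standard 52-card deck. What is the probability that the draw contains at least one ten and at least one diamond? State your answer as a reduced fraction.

There are C(52,4) = 270725 possible draws.
By inclusion-exclusion on the complements, draws missing all tens or all diamonds: C(48,4) + C(39,4) − C(36,4) = 194580 + 82251 − 58905 = 217926.
So draws with at least one of each: 270725 − 217926 = 52799, probability 52799/270725.

52799/270725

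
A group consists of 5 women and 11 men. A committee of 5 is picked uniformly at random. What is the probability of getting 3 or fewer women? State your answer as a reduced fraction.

77/78

There are C(16,5) = 4368 ways to choose the 5.
Count the complement (more than 3 women): C(5,4)·C(11,1) + C(5,5)·C(11,0) = 55 + 1 = 56.
Probability = 1 − 56/4368 = 4312/4368 = 77/78.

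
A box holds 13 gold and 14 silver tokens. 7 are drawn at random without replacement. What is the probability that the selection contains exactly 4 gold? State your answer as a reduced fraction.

Total number of selections: C(27,7) = 888030.
Selections with exactly 4 gold: choose 4 of the 13 gold and 3 of the 14 silver, C(13,4)·C(14,3) = 715·364 = 260260.
Probability = 260260/888030 = 182/621.

182/621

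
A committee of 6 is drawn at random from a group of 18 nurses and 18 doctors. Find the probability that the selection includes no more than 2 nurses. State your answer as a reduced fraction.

1571/4774

There are C(36,6) = 1947792 ways to choose the 6.
Favorable selections (no more than 2 nurses): C(18,0)·C(18,6) + C(18,1)·C(18,5) + C(18,2)·C(18,4) = 18564 + 154224 + 468180 = 640968.
Probability = 640968/1947792 = 1571/4774.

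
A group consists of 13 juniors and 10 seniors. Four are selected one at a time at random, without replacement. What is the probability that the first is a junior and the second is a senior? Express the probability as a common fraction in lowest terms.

Multiply the conditional probabilities at each draw: 13/23 · 10/22 = 130/506 = 65/253.

65/253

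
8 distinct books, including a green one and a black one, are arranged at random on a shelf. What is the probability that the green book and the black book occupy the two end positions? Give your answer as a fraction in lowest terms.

There are 8! = 40320 arrangements.
Place the green book and the black book at the ends in 2 ways, arrange the remaining 6 in 6! = 720 ways: 2·720 = 1440.
Probability = 1440/40320 = 1/28.

1/28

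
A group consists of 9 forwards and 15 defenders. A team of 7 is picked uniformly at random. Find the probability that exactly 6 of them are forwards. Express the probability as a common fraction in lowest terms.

There are C(24,7) = 346104 ways to choose 7 from 24.
Selections with exactly 6 forwards: choose 6 of the 9 forwards and 1 of the 15 defenders, C(9,6)·C(15,1) = 84·15 = 1260.
Probability = 1260/346104 = 35/9614.

35/9614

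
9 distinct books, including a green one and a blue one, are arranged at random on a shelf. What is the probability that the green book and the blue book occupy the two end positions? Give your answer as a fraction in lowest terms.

There are 9! = 362880 arrangements.
Place the green book and the blue book at the ends in 2 ways, arrange the remaining 7 in 7! = 5040 ways: 2·5040 = 10080.
Probability = 10080/362880 = 1/36.

1/36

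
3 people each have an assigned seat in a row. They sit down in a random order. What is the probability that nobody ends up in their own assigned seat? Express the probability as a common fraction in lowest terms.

There are 3! = 6 seatings.
By inclusion-exclusion, seatings with no fixed points: C(3,0)·3! − C(3,1)·2! + C(3,2)·1! − C(3,3)·0! = 2.
Probability = 2/6 = 1/3.

1/3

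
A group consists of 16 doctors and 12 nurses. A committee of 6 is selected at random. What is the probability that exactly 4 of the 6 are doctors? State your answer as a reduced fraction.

22/69

There are C(28,6) = 376740 ways to choose 6 from 28.
Selections with exactly 4 doctors: choose 4 of the 16 doctors and 2 of the 12 nurses, C(16,4)·C(12,2) = 1820·66 = 120120.
Probability = 120120/376740 = 22/69.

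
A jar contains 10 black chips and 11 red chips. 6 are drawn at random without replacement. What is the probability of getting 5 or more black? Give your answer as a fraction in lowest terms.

There are C(21,6) = 54264 ways to choose the 6.
Favorable selections (5 or more black): C(10,5)·C(11,1) + C(10,6)·C(11,0) = 2772 + 210 = 2982.
Probability = 2982/54264 = 71/1292.

71/1292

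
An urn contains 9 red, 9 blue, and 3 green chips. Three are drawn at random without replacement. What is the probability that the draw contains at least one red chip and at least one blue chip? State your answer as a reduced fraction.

There are C(21,3) = 1330 possible draws.
By inclusion-exclusion on the complements, draws missing all red or all blue: C(12,3) + C(12,3) − C(3,3) = 220 + 220 − 1 = 439.
So draws with at least one of each: 1330 − 439 = 891, probability 891/1330.

891/1330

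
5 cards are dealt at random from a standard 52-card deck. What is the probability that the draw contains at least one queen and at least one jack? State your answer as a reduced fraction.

There are C(52,5) = 2598960 possible draws.
By inclusion-exclusion on the complements, draws missing all queens or all jacks: C(48,5) + C(48,5) − C(44,5) = 1712304 + 1712304 − 1086008 = 2338600.
So draws with at least one of each: 2598960 − 2338600 = 260360, probability 260360/2598960 = 6509/64974.

6509/64974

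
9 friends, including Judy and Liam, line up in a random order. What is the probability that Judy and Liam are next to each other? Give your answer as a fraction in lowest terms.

There are 9! = 362880 arrangements.
Treat Judy and Liam as a block: 8! arrangements of the blocks × 2 orders within the block = 2·40320 = 80640.
Probability = 80640/362880 = 2/9.

2/9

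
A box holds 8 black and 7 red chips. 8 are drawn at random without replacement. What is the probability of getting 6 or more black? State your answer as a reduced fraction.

43/429

There are C(15,8) = 6435 ways to choose the 8.
Favorable selections (6 or more black): C(8,6)·C(7,2) + C(8,7)·C(7,1) + C(8,8)·C(7,0) = 588 + 56 + 1 = 645.
Probability = 645/6435 = 43/429.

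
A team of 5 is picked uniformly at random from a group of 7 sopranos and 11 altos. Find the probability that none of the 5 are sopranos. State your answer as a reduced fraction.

There are C(18,5) = 8568 possible selections.
Selections with no sopranos (all altos): C(11,5) = 462.
Probability = 462/8568 = 11/204.

11/204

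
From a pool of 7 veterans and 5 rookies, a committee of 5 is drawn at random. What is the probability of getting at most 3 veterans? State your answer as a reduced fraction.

There are C(12,5) = 792 ways to choose the 5.
Favorable selections (at most 3 veterans): C(7,0)·C(5,5) + C(7,1)·C(5,4) + C(7,2)·C(5,3) + C(7,3)·C(5,2) = 1 + 35 + 210 + 350 = 596.
Probability = 596/792 = 149/198.

149/198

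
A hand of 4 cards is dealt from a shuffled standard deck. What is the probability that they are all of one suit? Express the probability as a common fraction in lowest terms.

44/4165

There are C(52,4) = 270725 possible 4-card hands.
Hands of one suit: 4 suits × C(13,4) = 4·715 = 2860.
Probability = 2860/270725 = 44/4165.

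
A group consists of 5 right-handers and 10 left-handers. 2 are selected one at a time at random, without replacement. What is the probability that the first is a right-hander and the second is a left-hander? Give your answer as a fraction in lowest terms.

5/21

Multiply the conditional probabilities at each draw: 5/15 · 10/14 = 50/210 = 5/21.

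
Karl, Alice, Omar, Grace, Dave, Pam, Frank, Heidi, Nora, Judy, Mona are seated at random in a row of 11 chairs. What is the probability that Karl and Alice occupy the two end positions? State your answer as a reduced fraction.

There are 11! = 39916800 arrangements.
Place Karl and Alice at the ends in 2 ways, arrange the remaining 9 in 9! = 362880 ways: 2·362880 = 725760.
Probability = 725760/39916800 = 1/55.

1/55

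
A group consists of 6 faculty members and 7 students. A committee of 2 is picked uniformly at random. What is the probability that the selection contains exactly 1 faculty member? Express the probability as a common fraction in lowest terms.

7/13

The sample space is all 2-subsets of the 13: C(13,2) = 78.
Selections with exactly 1 faculty member: choose 1 of the 6 faculty members and 1 of the 7 students, C(6,1)·C(7,1) = 6·7 = 42.
Probability = 42/78 = 7/13.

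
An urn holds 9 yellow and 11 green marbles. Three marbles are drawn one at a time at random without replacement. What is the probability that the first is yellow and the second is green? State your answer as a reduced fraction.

99/380

Multiply the conditional probabilities at each draw: 9/20 · 11/19 = 99/380.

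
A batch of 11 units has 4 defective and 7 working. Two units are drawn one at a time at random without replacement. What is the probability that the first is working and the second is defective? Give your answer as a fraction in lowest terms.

14/55

Multiply the conditional probabilities at each draw: 7/11 · 4/10 = 28/110 = 14/55.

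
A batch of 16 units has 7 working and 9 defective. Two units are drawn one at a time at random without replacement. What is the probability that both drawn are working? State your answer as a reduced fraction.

7/40

Multiply the conditional probabilities at each draw: 7/16 · 6/15 = 42/240 = 7/40.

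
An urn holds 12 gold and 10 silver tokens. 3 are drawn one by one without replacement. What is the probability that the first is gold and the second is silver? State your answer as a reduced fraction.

20/77

Multiply the conditional probabilities at each draw: 12/22 · 10/21 = 120/462 = 20/77.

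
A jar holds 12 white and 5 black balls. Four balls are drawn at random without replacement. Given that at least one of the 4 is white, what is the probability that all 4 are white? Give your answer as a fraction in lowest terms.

Work in counts. Selections with at least one white: C(17,4) − C(5,4) = 2380 − 5 = 2375.
Of those, selections where all 4 are white: C(12,4) = 495.
Conditional probability = 495/2375 = 99/475.

99/475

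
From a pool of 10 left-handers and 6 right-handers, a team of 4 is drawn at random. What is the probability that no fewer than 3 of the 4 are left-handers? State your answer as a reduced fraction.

Total selections: C(16,4) = 1820.
Favorable selections (no fewer than 3 left-handers): C(10,3)·C(6,1) + C(10,4)·C(6,0) = 720 + 210 = 930.
Probability = 930/1820 = 93/182.

93/182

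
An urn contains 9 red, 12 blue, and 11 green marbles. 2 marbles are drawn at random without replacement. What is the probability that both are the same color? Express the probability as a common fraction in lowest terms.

157/496

There are C(32,2) = 496 ways to draw 2 marbles.
All same color: C(9,2) + C(12,2) + C(11,2) = 36 + 66 + 55 = 157.
Probability = 157/496.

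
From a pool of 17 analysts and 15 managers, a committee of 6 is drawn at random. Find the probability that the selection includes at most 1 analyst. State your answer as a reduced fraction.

1001/16182

Total selections: C(32,6) = 906192.
Favorable selections (at most 1 analyst): C(17,0)·C(15,6) + C(17,1)·C(15,5) = 5005 + 51051 = 56056.
Probability = 56056/906192 = 1001/16182.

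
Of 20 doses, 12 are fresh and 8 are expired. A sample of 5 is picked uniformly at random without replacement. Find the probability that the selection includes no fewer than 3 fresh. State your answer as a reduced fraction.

Total selections: C(20,5) = 15504.
Favorable selections (no fewer than 3 fresh): C(12,3)·C(8,2) + C(12,4)·C(8,1) + C(12,5)·C(8,0) = 6160 + 3960 + 792 = 10912.
Probability = 10912/15504 = 682/969.

682/969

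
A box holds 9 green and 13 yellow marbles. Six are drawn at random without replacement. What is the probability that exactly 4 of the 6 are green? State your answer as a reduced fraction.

468/3553

Total number of selections: C(22,6) = 74613.
Selections with exactly 4 green: choose 4 of the 9 green and 2 of the 13 yellow, C(9,4)·C(13,2) = 126·78 = 9828.
Probability = 9828/74613 = 468/3553.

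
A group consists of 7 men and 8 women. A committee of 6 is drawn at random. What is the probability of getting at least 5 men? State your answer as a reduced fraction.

There are C(15,6) = 5005 ways to choose the 6.
Favorable selections (at least 5 men): C(7,5)·C(8,1) + C(7,6)·C(8,0) = 168 + 7 = 175.
Probability = 175/5005 = 5/143.

5/143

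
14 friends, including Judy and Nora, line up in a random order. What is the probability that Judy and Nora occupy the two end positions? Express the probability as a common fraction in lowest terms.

There are 14! = 87178291200 arrangements.
Place Judy and Nora at the ends in 2 ways, arrange the remaining 12 in 12! = 479001600 ways: 2·479001600 = 958003200.
Probability = 958003200/87178291200 = 1/91.

1/91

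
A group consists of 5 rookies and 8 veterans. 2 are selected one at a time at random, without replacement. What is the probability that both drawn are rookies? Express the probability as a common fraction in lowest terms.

Multiply the conditional probabilities at each draw: 5/13 · 4/12 = 20/156 = 5/39.

5/39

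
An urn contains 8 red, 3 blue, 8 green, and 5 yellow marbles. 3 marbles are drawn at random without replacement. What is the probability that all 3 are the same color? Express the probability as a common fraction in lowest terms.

There are C(24,3) = 2024 ways to draw 3 marbles.
All same color: C(8,3) + C(3,3) + C(8,3) + C(5,3) = 56 + 1 + 56 + 10 = 123.
Probability = 123/2024.

123/2024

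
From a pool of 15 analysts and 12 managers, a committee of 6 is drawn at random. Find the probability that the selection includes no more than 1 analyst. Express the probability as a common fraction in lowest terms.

194/4485

There are C(27,6) = 296010 ways to choose the 6.
Favorable selections (no more than 1 analyst): C(15,0)·C(12,6) + C(15,1)·C(12,5) = 924 + 11880 = 12804.
Probability = 12804/296010 = 194/4485.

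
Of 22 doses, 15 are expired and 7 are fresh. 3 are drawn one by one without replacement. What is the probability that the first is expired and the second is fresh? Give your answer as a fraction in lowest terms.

5/22

Multiply the conditional probabilities at each draw: 15/22 · 7/21 = 105/462 = 5/22.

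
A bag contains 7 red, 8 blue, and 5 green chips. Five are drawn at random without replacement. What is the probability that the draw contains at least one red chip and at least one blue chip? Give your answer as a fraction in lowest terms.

6713/7752

There are C(20,5) = 15504 possible draws.
By inclusion-exclusion on the complements, draws missing all red or all blue: C(13,5) + C(12,5) − C(5,5) = 1287 + 792 − 1 = 2078.
So draws with at least one of each: 15504 − 2078 = 13426, probability 13426/15504 = 6713/7752.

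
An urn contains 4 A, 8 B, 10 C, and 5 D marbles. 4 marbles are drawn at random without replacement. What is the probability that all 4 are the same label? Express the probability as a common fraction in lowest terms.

11/675

There are C(27,4) = 17550 ways to draw 4 marbles.
All same label: C(4,4) + C(8,4) + C(10,4) + C(5,4) = 1 + 70 + 210 + 5 = 286.
Probability = 286/17550 = 11/675.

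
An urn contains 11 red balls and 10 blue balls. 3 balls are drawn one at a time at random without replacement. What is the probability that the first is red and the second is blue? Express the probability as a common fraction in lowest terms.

11/42

Multiply the conditional probabilities at each draw: 11/21 · 10/20 = 110/420 = 11/42.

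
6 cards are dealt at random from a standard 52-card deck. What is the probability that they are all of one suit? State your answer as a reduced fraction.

There are C(52,6) = 20358520 possible 6-card hands.
Hands of one suit: 4 suits × C(13,6) = 4·1716 = 6864.
Probability = 6864/20358520 = 66/195755.

66/195755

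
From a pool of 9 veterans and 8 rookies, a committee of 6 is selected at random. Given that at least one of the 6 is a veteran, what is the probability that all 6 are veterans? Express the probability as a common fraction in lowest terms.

1/147

Work in counts. Selections with at least one veteran: C(17,6) − C(8,6) = 12376 − 28 = 12348.
Of those, selections where all 6 are veterans: C(9,6) = 84.
Conditional probability = 84/12348 = 1/147.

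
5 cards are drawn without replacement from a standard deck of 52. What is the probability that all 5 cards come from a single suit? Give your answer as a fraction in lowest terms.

33/16660

There are C(52,5) = 2598960 possible 5-card hands.
Hands of one suit: 4 suits × C(13,5) = 4·1287 = 5148.
Probability = 5148/2598960 = 33/16660.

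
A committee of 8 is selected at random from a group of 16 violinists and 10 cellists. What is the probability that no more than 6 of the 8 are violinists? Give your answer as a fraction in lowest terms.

2007/2185

There are C(26,8) = 1562275 ways to choose the 8.
Count the complement (more than 6 violinists): C(16,7)·C(10,1) + C(16,8)·C(10,0) = 114400 + 12870 = 127270.
Probability = 1 − 127270/1562275 = 1435005/1562275 = 2007/2185.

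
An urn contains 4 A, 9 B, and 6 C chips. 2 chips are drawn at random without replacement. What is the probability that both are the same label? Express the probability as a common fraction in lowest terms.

There are C(19,2) = 171 ways to draw 2 chips.
All same label: C(4,2) + C(9,2) + C(6,2) = 6 + 36 + 15 = 57.
Probability = 57/171 = 1/3.

1/3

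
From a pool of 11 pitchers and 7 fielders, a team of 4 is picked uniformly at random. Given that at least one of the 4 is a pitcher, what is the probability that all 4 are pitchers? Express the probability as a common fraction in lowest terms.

6/55

Work in counts. Selections with at least one pitcher: C(18,4) − C(7,4) = 3060 − 35 = 3025.
Of those, selections where all 4 are pitchers: C(11,4) = 330.
Conditional probability = 330/3025 = 6/55.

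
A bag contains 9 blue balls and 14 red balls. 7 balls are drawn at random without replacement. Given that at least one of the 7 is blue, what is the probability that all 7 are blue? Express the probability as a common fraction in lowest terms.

Work in counts. Selections with at least one blue: C(23,7) − C(14,7) = 245157 − 3432 = 241725.
Of those, selections where all 7 are blue: C(9,7) = 36.
Conditional probability = 36/241725 = 12/80575.

12/80575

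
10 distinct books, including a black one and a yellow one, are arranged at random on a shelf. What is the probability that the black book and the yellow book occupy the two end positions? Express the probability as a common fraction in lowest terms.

There are 10! = 3628800 arrangements.
Place the black book and the yellow book at the ends in 2 ways, arrange the remaining 8 in 8! = 40320 ways: 2·40320 = 80640.
Probability = 80640/3628800 = 1/45.

1/45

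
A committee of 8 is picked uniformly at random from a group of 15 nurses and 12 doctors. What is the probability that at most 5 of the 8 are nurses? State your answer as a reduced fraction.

842/1035

There are C(27,8) = 2220075 ways to choose the 8.
Count the complement (more than 5 nurses): C(15,6)·C(12,2) + C(15,7)·C(12,1) + C(15,8)·C(12,0) = 330330 + 77220 + 6435 = 413985.
Probability = 1 − 413985/2220075 = 1806090/2220075 = 842/1035.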